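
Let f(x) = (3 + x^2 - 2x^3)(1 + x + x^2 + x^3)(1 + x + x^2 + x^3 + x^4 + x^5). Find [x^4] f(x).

(3 + x^2 - 2x^3) has coefficients 3,0,1,-2 for degrees 0…3.
(1 + x + x^2 + x^3) has coefficients 1,1,1,1,0 for degrees 0…4.
Finally multiplying by (1 + x + x^2 + x^3 + x^4 + x^5), the product of all factors after the first has coefficients 1,2,3,4,4 for degrees 0…4.
[x^4] = 3·4 + 1·3 − 2·2 = 11.

11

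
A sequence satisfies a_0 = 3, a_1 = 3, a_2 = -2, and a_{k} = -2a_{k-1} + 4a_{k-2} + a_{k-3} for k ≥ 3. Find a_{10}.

The ordinary generating function has denominator 1 + 2y - 4y^2 - y^3.
Iterating the recurrence: a_0,…,a_{10} = 3, 3, -2, 19, -43, 160, -473, 1543, -4818, 15335, -48399.

-48399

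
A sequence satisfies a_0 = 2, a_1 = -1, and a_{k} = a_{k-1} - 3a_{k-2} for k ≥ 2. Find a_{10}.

The ordinary generating function has denominator 1 - y + 3y^2.
Iterating the recurrence: a_0,…,a_{10} = 2, -1, -7, -4, 17, 29, -22, -109, -43, 284, 413.

413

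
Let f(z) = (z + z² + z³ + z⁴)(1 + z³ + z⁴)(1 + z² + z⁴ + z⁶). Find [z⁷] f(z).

(z + z² + z³ + z⁴) has coefficients 0,1,1,1,1 for degrees 0…4.
(1 + z³ + z⁴) has coefficients 1,0,0,1,1,0,0,0 for degrees 0…7.
Finally multiplying by (1 + z² + z⁴ + z⁶), the product of all factors after the first has coefficients 1,0,1,1,2,1,2,1 for degrees 0…7.
[z⁷] = 1·2 + 1·1 + 1·2 + 1·1 = 6.

6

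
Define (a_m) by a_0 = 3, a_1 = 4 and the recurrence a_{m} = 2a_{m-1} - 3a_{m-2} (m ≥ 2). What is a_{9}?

The ordinary generating function has denominator 1 - 2z + 3z^2.
Iterating the recurrence: a_0,…,a_{9} = 3, 4, -1, -14, -25, -8, 59, 142, 107, -212.

-212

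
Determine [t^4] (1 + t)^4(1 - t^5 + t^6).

1

(1 + t)^4 has coefficients 1,4,6,4,1 for degrees 0…4.
(1 - t^5 + t^6) has coefficients 1,0,0,0,0 for degrees 0…4.
[t^4] = 1·0 + 4·0 + 6·0 + 4·0 + 1·1 = 1.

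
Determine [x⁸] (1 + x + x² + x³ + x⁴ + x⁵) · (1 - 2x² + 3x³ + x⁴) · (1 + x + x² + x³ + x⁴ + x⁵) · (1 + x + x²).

(1 + x + x² + x³ + x⁴ + x⁵) has coefficients 1,1,1,1,1,1 for degrees 0…5.
(1 - 2x² + 3x³ + x⁴) has coefficients 1,0,-2,3,1,0,0,0,0 for degrees 0…8.
Multiplying by (1 + x + x² + x³ + x⁴ + x⁵) gives running coefficients 1,1,-1,2,3,3,2,2,4 for degrees 0…8.
Finally multiplying by (1 + x + x²), the product of all factors after the first has coefficients 1,2,1,2,4,8,8,7,8 for degrees 0…8.
[x⁸] = 1·8 + 1·7 + 1·8 + 1·8 + 1·4 + 1·2 = 37.

37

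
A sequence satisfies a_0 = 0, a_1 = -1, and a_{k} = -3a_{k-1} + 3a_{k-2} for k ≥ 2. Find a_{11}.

The ordinary generating function has denominator 1 + 3t - 3t^2.
Iterating the recurrence: a_0,…,a_{11} = 0, -1, 3, -12, 45, -171, 648, -2457, 9315, -35316, 133893, -507627.

-507627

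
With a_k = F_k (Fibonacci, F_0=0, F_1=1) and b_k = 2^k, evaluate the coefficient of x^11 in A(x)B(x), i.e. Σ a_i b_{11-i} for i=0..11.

Write out a_i and b_{11-i} for i = 0,…,11 and sum the products.
Σ = 0·2048 + 1·1024 + 1·512 + 2·256 + 3·128 + 5·64 + 8·32 + 13·16 + 21·8 + 34·4 + 55·2 + 89·1 = 3719.

3719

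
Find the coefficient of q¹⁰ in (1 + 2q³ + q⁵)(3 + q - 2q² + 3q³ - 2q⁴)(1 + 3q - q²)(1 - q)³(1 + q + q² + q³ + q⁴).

(1 + 2q³ + q⁵) has coefficients 1,0,0,2,0,1 for degrees 0…5.
(3 + q - 2q² + 3q³ - 2q⁴) has coefficients 3,1,-2,3,-2,0,0,0,0,0,0 for degrees 0…10.
Multiplying by (1 + 3q - q²) gives running coefficients 3,10,-2,-4,9,-9,2,0,0,0,0 for degrees 0…10.
Multiplying by (1 - q)³ gives running coefficients 3,1,-23,29,5,-46,60,-42,15,-2,0 for degrees 0…10.
Finally multiplying by (1 + q + q² + q³ + q⁴), the product of all factors after the first has coefficients 3,4,-19,10,15,-34,25,6,-8,-15,31 for degrees 0…10.
[q¹⁰] = 1·31 + 2·6 + 1·(-34) = 9.

9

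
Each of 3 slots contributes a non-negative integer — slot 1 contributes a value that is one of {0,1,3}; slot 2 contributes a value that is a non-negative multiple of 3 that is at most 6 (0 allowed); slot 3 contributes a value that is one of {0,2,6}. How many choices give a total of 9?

The generating function for the choices is (1 + q + q^3)·(1 + q^3 + q^6)·(1 + q^2 + q^6); the count is [q^9].
(1 + q + q^3) has coefficients 1,1,0,1 for degrees 0…3.
(1 + q^3 + q^6) has coefficients 1,0,0,1,0,0,1,0,0,0 for degrees 0…9.
Finally multiplying by (1 + q^2 + q^6), the product of all factors after the first has coefficients 1,0,1,1,0,1,2,0,1,1 for degrees 0…9.
[q^9] = 1·1 + 1·1 + 1·2 = 4.

4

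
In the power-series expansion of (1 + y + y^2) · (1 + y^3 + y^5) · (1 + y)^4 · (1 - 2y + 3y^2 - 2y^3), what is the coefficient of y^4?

(1 + y + y^2) has coefficients 1,1,1 for degrees 0…2.
(1 + y^3 + y^5) has coefficients 1,0,0,1,0 for degrees 0…4.
Multiplying by (1 + y)^4 gives running coefficients 1,4,6,5,5 for degrees 0…4.
Finally multiplying by (1 - 2y + 3y^2 - 2y^3), the product of all factors after the first has coefficients 1,2,1,3,5 for degrees 0…4.
[y^4] = 1·5 + 1·3 + 1·1 = 9.

9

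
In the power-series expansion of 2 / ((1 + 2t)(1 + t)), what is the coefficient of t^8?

Partial fractions give a closed form: a_n = (4)·(-2)^n + (-2)·(-1)^n.
At n = 8: a_8 = 1022.

1022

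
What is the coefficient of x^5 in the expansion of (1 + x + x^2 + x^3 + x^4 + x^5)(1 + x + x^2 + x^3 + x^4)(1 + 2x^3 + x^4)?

13

(1 + x + x^2 + x^3 + x^4 + x^5) has coefficients 1,1,1,1,1,1 for degrees 0…5.
(1 + x + x^2 + x^3 + x^4) has coefficients 1,1,1,1,1,0 for degrees 0…5.
Finally multiplying by (1 + 2x^3 + x^4), the product of all factors after the first has coefficients 1,1,1,3,4,3 for degrees 0…5.
[x^5] = 1·3 + 1·4 + 1·3 + 1·1 + 1·1 + 1·1 = 13.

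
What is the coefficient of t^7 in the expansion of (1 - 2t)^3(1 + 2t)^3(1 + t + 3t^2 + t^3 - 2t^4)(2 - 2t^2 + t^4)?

(1 - 2t)^3 has coefficients 1,-6,12,-8 for degrees 0…3.
(1 + 2t)^3 has coefficients 1,6,12,8,0,0,0,0 for degrees 0…7.
Multiplying by (1 + t + 3t^2 + t^3 - 2t^4) gives running coefficients 1,7,21,39,48,24,-16,-16 for degrees 0…7.
Finally multiplying by (2 - 2t^2 + t^4), the product of all factors after the first has coefficients 2,14,40,64,55,-23,-107,-41 for degrees 0…7.
[t^7] = 1·(-41) − 6·(-107) + 12·(-23) − 8·55 = -115.

-115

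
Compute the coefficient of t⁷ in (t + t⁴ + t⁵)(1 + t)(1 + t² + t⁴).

2

(t + t⁴ + t⁵) has coefficients 0,1,0,0,1,1 for degrees 0…5.
(1 + t) has coefficients 1,1,0,0,0,0,0,0 for degrees 0…7.
Finally multiplying by (1 + t² + t⁴), the product of all factors after the first has coefficients 1,1,1,1,1,1,0,0 for degrees 0…7.
[t⁷] = 1·0 + 1·1 + 1·1 = 2.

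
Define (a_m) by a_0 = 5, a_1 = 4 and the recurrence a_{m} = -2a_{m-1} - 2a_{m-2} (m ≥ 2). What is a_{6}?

The ordinary generating function has denominator 1 + 2z + 2z^2.
Iterating the recurrence: a_0,…,a_{6} = 5, 4, -18, 28, -20, -16, 72.

72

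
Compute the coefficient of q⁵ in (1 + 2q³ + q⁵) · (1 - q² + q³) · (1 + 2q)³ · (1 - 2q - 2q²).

(1 + 2q³ + q⁵) has coefficients 1,0,0,2,0,1 for degrees 0…5.
(1 - q² + q³) has coefficients 1,0,-1,1,0,0 for degrees 0…5.
Multiplying by (1 + 2q)³ gives running coefficients 1,6,11,3,-6,4 for degrees 0…5.
Finally multiplying by (1 - 2q - 2q²), the product of all factors after the first has coefficients 1,4,-3,-31,-34,10 for degrees 0…5.
[q⁵] = 1·10 + 2·(-3) + 1·1 = 5.

5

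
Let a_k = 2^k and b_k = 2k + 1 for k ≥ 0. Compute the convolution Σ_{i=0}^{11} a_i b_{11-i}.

12261

Write out a_i and b_{11-i} for i = 0,…,11 and sum the products.
Σ = 1·23 + 2·21 + 4·19 + 8·17 + 16·15 + 32·13 + 64·11 + 128·9 + 256·7 + 512·5 + 1024·3 + 2048·1 = 12261.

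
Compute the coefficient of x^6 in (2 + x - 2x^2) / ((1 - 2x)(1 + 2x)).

96

The denominator gives the recurrence a_n = 4a_(n−2) for n ≥ 3; the numerator fixes a_0 = 2, a_1 = 1, a_2 = 6.
Iterating: 2, 1, 6, 4, 24, 16, 96, so a_6 = 96.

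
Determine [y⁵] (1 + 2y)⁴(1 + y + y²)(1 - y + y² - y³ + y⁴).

(1 + 2y)⁴ has coefficients 1,8,24,32,16 for degrees 0…4.
(1 + y + y²) has coefficients 1,1,1,0,0,0 for degrees 0…5.
Finally multiplying by (1 - y + y² - y³ + y⁴), the product of all factors after the first has coefficients 1,0,1,-1,1,0 for degrees 0…5.
[y⁵] = 1·0 + 8·1 + 24·(-1) + 32·1 + 16·0 = 16.

16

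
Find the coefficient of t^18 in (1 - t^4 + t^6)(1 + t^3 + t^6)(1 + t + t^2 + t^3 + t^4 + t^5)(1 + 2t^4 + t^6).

(1 - t^4 + t^6) has coefficients 1,0,0,0,-1,0,1 for degrees 0…6.
(1 + t^3 + t^6) has coefficients 1,0,0,1,0,0,1,0,0,0,0,0,0,0,0,0,0,0,0 for degrees 0…18.
Multiplying by (1 + t + t^2 + t^3 + t^4 + t^5) gives running coefficients 1,1,1,2,2,2,2,2,2,1,1,1,0,0,0,0,0,0,0 for degrees 0…18.
Finally multiplying by (1 + 2t^4 + t^6), the product of all factors after the first has coefficients 1,1,1,2,4,4,5,7,7,7,7,7,6,4,4,3,1,1,0 for degrees 0…18.
[t^18] = 1·0 − 1·4 + 1·6 = 2.

2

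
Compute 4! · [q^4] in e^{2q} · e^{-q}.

The EGF product rule gives c_4 = Σ_{k_1+k_2=4} C(4; k_1,k_2) · ∏ g_i(k_i), where e^{2q} gives (2)^k; e^{-q} gives (-1)^k.
g_1(k) for k = 0…4: 1, 2, 4, 8, 16.
g_2(k) for k = 0…4: 1, -1, 1, -1, 1.
c_4 = Σ_k C(4,k)·g_1(k)·g_2(4−k) = 1·1·1 + 4·2·(-1) + 6·4·1 + 4·8·(-1) + 1·16·1 = 1 − 8 + 24 − 32 + 16 = 1.

1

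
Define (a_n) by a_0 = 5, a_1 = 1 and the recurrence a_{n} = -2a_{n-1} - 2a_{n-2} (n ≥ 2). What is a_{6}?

The ordinary generating function has denominator 1 + 2z + 2z^2.
Iterating the recurrence: a_0,…,a_{6} = 5, 1, -12, 22, -20, -4, 48.

48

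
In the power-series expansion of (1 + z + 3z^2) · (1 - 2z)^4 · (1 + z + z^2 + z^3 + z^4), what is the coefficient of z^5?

-44

(1 + z + 3z^2) has coefficients 1,1,3 for degrees 0…2.
(1 - 2z)^4 has coefficients 1,-8,24,-32,16,0 for degrees 0…5.
Finally multiplying by (1 + z + z^2 + z^3 + z^4), the product of all factors after the first has coefficients 1,-7,17,-15,1,0 for degrees 0…5.
[z^5] = 1·0 + 1·1 + 3·(-15) = -44.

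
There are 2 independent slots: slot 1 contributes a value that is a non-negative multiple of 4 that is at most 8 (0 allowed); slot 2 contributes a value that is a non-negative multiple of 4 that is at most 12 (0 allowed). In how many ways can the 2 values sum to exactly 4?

2

The generating function for the choices is (1 + z⁴ + z⁸)·(1 + z⁴ + z⁸ + z¹²); the count is [z⁴].
(1 + z⁴ + z⁸) has coefficients 1,0,0,0,1 for degrees 0…4.
(1 + z⁴ + z⁸ + z¹²) has coefficients 1,0,0,0,1 for degrees 0…4.
[z⁴] = 1·1 + 1·1 = 2.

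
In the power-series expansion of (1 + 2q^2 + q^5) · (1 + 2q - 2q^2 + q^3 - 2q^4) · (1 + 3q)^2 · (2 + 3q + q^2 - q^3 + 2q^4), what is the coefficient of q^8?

(1 + 2q^2 + q^5) has coefficients 1,0,2,0,0,1 for degrees 0…5.
(1 + 2q - 2q^2 + q^3 - 2q^4) has coefficients 1,2,-2,1,-2,0,0,0,0 for degrees 0…8.
Multiplying by (1 + 3q)^2 gives running coefficients 1,8,19,7,-14,-3,-18,0,0 for degrees 0…8.
Finally multiplying by (2 + 3q + q^2 - q^3 + 2q^4), the product of all factors after the first has coefficients 2,19,63,78,6,-44,-28,-29,-43 for degrees 0…8.
[q^8] = 1·(-43) + 2·(-28) + 1·78 = -21.

-21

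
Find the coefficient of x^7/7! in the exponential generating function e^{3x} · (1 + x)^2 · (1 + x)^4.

The EGF product rule gives c_7 = Σ_{k_1+k_2+k_3=7} C(7; k_1,k_2,k_3) · ∏ g_i(k_i), where e^{3x} gives (3)^k; (1+x)^2 gives the falling factorial (2)_k; (1+x)^4 gives the falling factorial (4)_k.
g_1(k) for k = 0…7: 1, 3, 9, 27, 81, 243, 729, 2187.
g_2(k) for k = 0…7: 1, 2, 2, 0, 0, 0, 0, 0.
g_3(k) for k = 0…7: 1, 4, 12, 24, 24, 0, 0, 0.
First combine the last two factors: h(k) = Σ_j C(k,j)·g_2(j)·g_3(k−j) for k = 0…7: 1, 6, 30, 120, 360, 720, 720, 0.
c_7 = Σ_k C(7,k)·g_1(k)·h(7−k) = 7·3·720 + 21·9·720 + 35·27·360 + 35·81·120 + 21·243·30 + 7·729·6 + 1·2187·1 = 15120 + 136080 + 340200 + 340200 + 153090 + 30618 + 2187 = 1017495.

1017495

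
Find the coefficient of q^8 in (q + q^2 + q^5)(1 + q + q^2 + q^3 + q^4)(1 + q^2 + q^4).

(q + q^2 + q^5) has coefficients 0,1,1,0,0,1 for degrees 0…5.
(1 + q + q^2 + q^3 + q^4) has coefficients 1,1,1,1,1,0,0,0,0 for degrees 0…8.
Finally multiplying by (1 + q^2 + q^4), the product of all factors after the first has coefficients 1,1,2,2,3,2,2,1,1 for degrees 0…8.
[q^8] = 1·1 + 1·2 + 1·2 = 5.

5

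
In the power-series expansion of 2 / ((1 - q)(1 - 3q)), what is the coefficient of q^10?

177146

Partial fractions give a closed form: a_n = (-1)·1^n + (3)·3^n.
At n = 10: a_10 = 177146.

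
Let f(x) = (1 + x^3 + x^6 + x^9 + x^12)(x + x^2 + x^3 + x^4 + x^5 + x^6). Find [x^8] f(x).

2

(1 + x^3 + x^6 + x^9 + x^12) has coefficients 1,0,0,1,0,0,1,0,0 for degrees 0…8.
(x + x^2 + x^3 + x^4 + x^5 + x^6) has coefficients 0,1,1,1,1,1,1,0,0 for degrees 0…8.
[x^8] = 1·0 + 1·1 + 1·1 = 2.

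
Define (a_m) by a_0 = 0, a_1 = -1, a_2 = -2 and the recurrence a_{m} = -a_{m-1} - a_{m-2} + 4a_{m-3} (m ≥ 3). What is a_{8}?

-10

The ordinary generating function has denominator 1 + x + x^2 - 4x^3.
Iterating the recurrence: a_0,…,a_{8} = 0, -1, -2, 3, -5, -6, 23, -37, -10.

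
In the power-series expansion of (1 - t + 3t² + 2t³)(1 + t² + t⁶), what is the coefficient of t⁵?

2

(1 - t + 3t² + 2t³) has coefficients 1,-1,3,2 for degrees 0…3.
(1 + t² + t⁶) has coefficients 1,0,1,0,0,0 for degrees 0…5.
[t⁵] = 1·0 − 1·0 + 3·0 + 2·1 = 2.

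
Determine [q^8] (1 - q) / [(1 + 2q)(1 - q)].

256

Partial fractions give a closed form: a_n = (1)·(-2)^n.
At n = 8: a_8 = 256.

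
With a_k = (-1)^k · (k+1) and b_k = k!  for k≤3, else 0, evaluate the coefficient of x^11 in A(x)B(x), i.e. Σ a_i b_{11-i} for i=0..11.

The convolution is the t^11 coefficient of A(t)B(t).
Σ = 1·0 − 2·0 + 3·0 − 4·0 + 5·0 − 6·0 + 7·0 − 8·0 + 9·6 − 10·2 + 11·1 − 12·1 = 33.

33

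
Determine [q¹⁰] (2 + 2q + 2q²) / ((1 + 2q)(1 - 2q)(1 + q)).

Partial fractions give a closed form: a_n = (3/2)·(-2)^n + (7/6)·2^n + (-2/3)·(-1)^n.
At n = 10: a_10 = 2730.

2730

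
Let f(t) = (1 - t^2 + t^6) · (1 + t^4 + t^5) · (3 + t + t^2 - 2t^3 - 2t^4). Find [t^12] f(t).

(1 - t^2 + t^6) has coefficients 1,0,-1,0,0,0,1 for degrees 0…6.
(1 + t^4 + t^5) has coefficients 1,0,0,0,1,1,0,0,0,0,0,0,0 for degrees 0…12.
Finally multiplying by (3 + t + t^2 - 2t^3 - 2t^4), the product of all factors after the first has coefficients 3,1,1,-2,1,4,2,-1,-4,-2,0,0,0 for degrees 0…12.
[t^12] = 1·0 − 1·0 + 1·2 = 2.

2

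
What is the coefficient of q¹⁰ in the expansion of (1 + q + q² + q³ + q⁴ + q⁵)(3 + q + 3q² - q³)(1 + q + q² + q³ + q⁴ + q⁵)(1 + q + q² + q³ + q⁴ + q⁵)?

142

(1 + q + q² + q³ + q⁴ + q⁵) has coefficients 1,1,1,1,1,1 for degrees 0…5.
(3 + q + 3q² - q³) has coefficients 3,1,3,-1,0,0,0,0,0,0,0 for degrees 0…10.
Multiplying by (1 + q + q² + q³ + q⁴ + q⁵) gives running coefficients 3,4,7,6,6,6,3,2,-1,0,0 for degrees 0…10.
Finally multiplying by (1 + q + q² + q³ + q⁴ + q⁵), the product of all factors after the first has coefficients 3,7,14,20,26,32,32,30,22,16,10 for degrees 0…10.
[q¹⁰] = 1·10 + 1·16 + 1·22 + 1·30 + 1·32 + 1·32 = 142.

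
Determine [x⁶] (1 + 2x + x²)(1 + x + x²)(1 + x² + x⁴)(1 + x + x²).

17

(1 + 2x + x²) has coefficients 1,2,1 for degrees 0…2.
(1 + x + x²) has coefficients 1,1,1,0,0,0,0 for degrees 0…6.
Multiplying by (1 + x² + x⁴) gives running coefficients 1,1,2,1,2,1,1 for degrees 0…6.
Finally multiplying by (1 + x + x²), the product of all factors after the first has coefficients 1,2,4,4,5,4,4 for degrees 0…6.
[x⁶] = 1·4 + 2·4 + 1·5 = 17.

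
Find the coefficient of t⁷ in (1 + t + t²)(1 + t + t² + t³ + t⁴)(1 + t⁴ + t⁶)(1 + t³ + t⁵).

(1 + t + t²) has coefficients 1,1,1 for degrees 0…2.
(1 + t + t² + t³ + t⁴) has coefficients 1,1,1,1,1,0,0,0 for degrees 0…7.
Multiplying by (1 + t⁴ + t⁶) gives running coefficients 1,1,1,1,2,1,2,2 for degrees 0…7.
Finally multiplying by (1 + t³ + t⁵), the product of all factors after the first has coefficients 1,1,1,2,3,3,4,5 for degrees 0…7.
[t⁷] = 1·5 + 1·4 + 1·3 = 12.

12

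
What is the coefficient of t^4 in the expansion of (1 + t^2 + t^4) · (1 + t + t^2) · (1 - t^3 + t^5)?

1

(1 + t^2 + t^4) has coefficients 1,0,1,0,1 for degrees 0…4.
(1 + t + t^2) has coefficients 1,1,1,0,0 for degrees 0…4.
Finally multiplying by (1 - t^3 + t^5), the product of all factors after the first has coefficients 1,1,1,-1,-1 for degrees 0…4.
[t^4] = 1·(-1) + 1·1 + 1·1 = 1.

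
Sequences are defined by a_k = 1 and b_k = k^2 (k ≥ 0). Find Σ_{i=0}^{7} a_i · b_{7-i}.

140

The convolution is the x^7 coefficient of A(x)B(x).
Σ = 1·49 + 1·36 + 1·25 + 1·16 + 1·9 + 1·4 + 1·1 + 1·0 = 140.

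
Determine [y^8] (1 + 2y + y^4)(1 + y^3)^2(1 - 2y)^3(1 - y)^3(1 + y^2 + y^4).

(1 + 2y + y^4) has coefficients 1,2,0,0,1 for degrees 0…4.
(1 + y^3)^2 has coefficients 1,0,0,2,0,0,1,0,0 for degrees 0…8.
Multiplying by (1 - 2y)^3 gives running coefficients 1,-6,12,-6,-12,24,-15,-6,12 for degrees 0…8.
Multiplying by (1 - y)^3 gives running coefficients 1,-9,33,-61,48,30,-117,123,-39 for degrees 0…8.
Finally multiplying by (1 + y^2 + y^4), the product of all factors after the first has coefficients 1,-9,34,-70,82,-40,-36,92,-108 for degrees 0…8.
[y^8] = 1·(-108) + 2·92 + 1·82 = 158.

158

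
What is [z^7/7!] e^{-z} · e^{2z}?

The EGF product rule gives c_7 = Σ_{k_1+k_2=7} C(7; k_1,k_2) · ∏ g_i(k_i), where e^{-z} gives (-1)^k; e^{2z} gives (2)^k.
g_1(k) for k = 0…7: 1, -1, 1, -1, 1, -1, 1, -1.
g_2(k) for k = 0…7: 1, 2, 4, 8, 16, 32, 64, 128.
c_7 = Σ_k C(7,k)·g_1(k)·g_2(7−k) = 1·1·128 + 7·(-1)·64 + 21·1·32 + 35·(-1)·16 + 35·1·8 + 21·(-1)·4 + 7·1·2 + 1·(-1)·1 = 128 − 448 + 672 − 560 + 280 − 84 + 14 − 1 = 1.

1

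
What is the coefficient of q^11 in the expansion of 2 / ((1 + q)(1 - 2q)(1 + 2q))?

-2730

Partial fractions give a closed form: a_n = (-2/3)·(-1)^n + (2/3)·2^n + (2)·(-2)^n.
At n = 11: a_11 = -2730.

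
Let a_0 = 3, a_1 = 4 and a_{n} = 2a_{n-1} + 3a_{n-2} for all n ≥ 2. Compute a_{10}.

The ordinary generating function has denominator 1 - 2z - 3z^2.
Iterating the recurrence: a_0,…,a_{10} = 3, 4, 17, 46, 143, 424, 1277, 3826, 11483, 34444, 103337.

103337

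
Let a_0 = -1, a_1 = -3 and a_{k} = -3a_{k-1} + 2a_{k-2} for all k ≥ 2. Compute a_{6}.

1207

The ordinary generating function has denominator 1 + 3z - 2z^2.
Iterating the recurrence: a_0,…,a_{6} = -1, -3, 7, -27, 95, -339, 1207.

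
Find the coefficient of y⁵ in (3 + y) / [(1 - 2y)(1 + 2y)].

16

Partial fractions give a closed form: a_n = (7/4)·2^n + (5/4)·(-2)^n.
At n = 5: a_5 = 16.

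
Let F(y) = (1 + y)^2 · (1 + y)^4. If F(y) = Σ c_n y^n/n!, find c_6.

720

The EGF product rule gives c_6 = Σ_{k_1+k_2=6} C(6; k_1,k_2) · ∏ g_i(k_i), where (1+y)^2 gives the falling factorial (2)_k; (1+y)^4 gives the falling factorial (4)_k.
g_1(k) for k = 0…6: 1, 2, 2, 0, 0, 0, 0.
g_2(k) for k = 0…6: 1, 4, 12, 24, 24, 0, 0.
c_6 = Σ_k C(6,k)·g_1(k)·g_2(6−k) = 15·2·24 = 720.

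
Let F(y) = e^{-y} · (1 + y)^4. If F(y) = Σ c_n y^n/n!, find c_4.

-15

The EGF product rule gives c_4 = Σ_{k_1+k_2=4} C(4; k_1,k_2) · ∏ g_i(k_i), where e^{-y} gives (-1)^k; (1+y)^4 gives the falling factorial (4)_k.
g_1(k) for k = 0…4: 1, -1, 1, -1, 1.
g_2(k) for k = 0…4: 1, 4, 12, 24, 24.
c_4 = Σ_k C(4,k)·g_1(k)·g_2(4−k) = 1·1·24 + 4·(-1)·24 + 6·1·12 + 4·(-1)·4 + 1·1·1 = 24 − 96 + 72 − 16 + 1 = -15.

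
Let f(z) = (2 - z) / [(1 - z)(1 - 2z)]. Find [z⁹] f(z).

The denominator gives the recurrence a_n = 3a_(n−1) − 2a_(n−2) for n ≥ 2; the numerator fixes a_0 = 2, a_1 = 5.
Iterating: 2, 5, 11, 23, 47, 95, 191, 383, 767, 1535, so a_9 = 1535.

1535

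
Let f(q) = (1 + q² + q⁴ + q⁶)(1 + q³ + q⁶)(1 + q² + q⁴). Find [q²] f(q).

2

(1 + q² + q⁴ + q⁶) has coefficients 1,0,1 for degrees 0…2.
(1 + q³ + q⁶) has coefficients 1,0,0 for degrees 0…2.
Finally multiplying by (1 + q² + q⁴), the product of all factors after the first has coefficients 1,0,1 for degrees 0…2.
[q²] = 1·1 + 1·1 = 2.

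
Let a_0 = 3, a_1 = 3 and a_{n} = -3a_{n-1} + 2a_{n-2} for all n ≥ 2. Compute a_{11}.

373119

The ordinary generating function has denominator 1 + 3t - 2t^2.
Iterating the recurrence: a_0,…,a_{11} = 3, 3, -3, 15, -51, 183, -651, 2319, -8259, 29415, -104763, 373119.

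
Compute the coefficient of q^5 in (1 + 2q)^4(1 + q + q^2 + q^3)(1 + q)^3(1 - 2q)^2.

-224

(1 + 2q)^4 has coefficients 1,8,24,32,16 for degrees 0…4.
(1 + q + q^2 + q^3) has coefficients 1,1,1,1,0,0 for degrees 0…5.
Multiplying by (1 + q)^3 gives running coefficients 1,4,7,8,7,4 for degrees 0…5.
Finally multiplying by (1 - 2q)^2, the product of all factors after the first has coefficients 1,0,-5,-4,3,8 for degrees 0…5.
[q^5] = 1·8 + 8·3 + 24·(-4) + 32·(-5) + 16·0 = -224.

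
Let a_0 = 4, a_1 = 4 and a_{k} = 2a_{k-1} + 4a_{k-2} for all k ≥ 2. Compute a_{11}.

The ordinary generating function has denominator 1 - 2y - 4y^2.
Iterating the recurrence: a_0,…,a_{11} = 4, 4, 24, 64, 224, 704, 2304, 7424, 24064, 77824, 251904, 815104.

815104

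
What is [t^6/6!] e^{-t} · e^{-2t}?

729

The EGF product rule gives c_6 = Σ_{k_1+k_2=6} C(6; k_1,k_2) · ∏ g_i(k_i), where e^{-t} gives (-1)^k; e^{-2t} gives (-2)^k.
g_1(k) for k = 0…6: 1, -1, 1, -1, 1, -1, 1.
g_2(k) for k = 0…6: 1, -2, 4, -8, 16, -32, 64.
c_6 = Σ_k C(6,k)·g_1(k)·g_2(6−k) = 1·1·64 + 6·(-1)·(-32) + 15·1·16 + 20·(-1)·(-8) + 15·1·4 + 6·(-1)·(-2) + 1·1·1 = 64 + 192 + 240 + 160 + 60 + 12 + 1 = 729.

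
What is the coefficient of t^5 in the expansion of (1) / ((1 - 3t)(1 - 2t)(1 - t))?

966

The denominator gives the recurrence a_n = 6a_(n−1) − 11a_(n−2) + 6a_(n−3) for n ≥ 3; the numerator fixes a_0 = 1, a_1 = 6, a_2 = 25.
Iterating: 1, 6, 25, 90, 301, 966, so a_5 = 966.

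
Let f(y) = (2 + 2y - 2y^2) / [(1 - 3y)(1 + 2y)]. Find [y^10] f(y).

86810

The denominator gives the recurrence a_n = a_(n−1) + 6a_(n−2) for n ≥ 3; the numerator fixes a_0 = 2, a_1 = 4, a_2 = 14.
Iterating: 2, 4, 14, 38, 122, 350, 1082, 3182, 9674, 28766, 86810, so a_10 = 86810.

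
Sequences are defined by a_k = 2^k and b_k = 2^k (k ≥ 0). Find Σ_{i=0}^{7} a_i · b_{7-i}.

This is [x^7] in the product of the two ordinary generating functions.
Σ = 1·128 + 2·64 + 4·32 + 8·16 + 16·8 + 32·4 + 64·2 + 128·1 = 1024.

1024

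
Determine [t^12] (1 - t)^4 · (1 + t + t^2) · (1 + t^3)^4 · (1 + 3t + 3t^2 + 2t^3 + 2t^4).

(1 - t)^4 has coefficients 1,-4,6,-4,1 for degrees 0…4.
(1 + t + t^2) has coefficients 1,1,1,0,0,0,0,0,0,0,0,0,0 for degrees 0…12.
Multiplying by (1 + t^3)^4 gives running coefficients 1,1,1,4,4,4,6,6,6,4,4,4,1 for degrees 0…12.
Finally multiplying by (1 + 3t + 3t^2 + 2t^3 + 2t^4), the product of all factors after the first has coefficients 1,4,7,12,23,32,40,52,58,60,58,52,45 for degrees 0…12.
[t^12] = 1·45 − 4·52 + 6·58 − 4·60 + 1·58 = 3.

3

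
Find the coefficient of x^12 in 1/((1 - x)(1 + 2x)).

Partial fractions give a closed form: a_n = (1/3)·1^n + (2/3)·(-2)^n.
At n = 12: a_12 = 2731.

2731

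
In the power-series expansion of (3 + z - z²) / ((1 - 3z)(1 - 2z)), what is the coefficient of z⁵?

The denominator gives the recurrence a_n = 5a_(n−1) − 6a_(n−2) for n ≥ 3; the numerator fixes a_0 = 3, a_1 = 16, a_2 = 61.
Iterating: 3, 16, 61, 209, 679, 2141, so a_5 = 2141.

2141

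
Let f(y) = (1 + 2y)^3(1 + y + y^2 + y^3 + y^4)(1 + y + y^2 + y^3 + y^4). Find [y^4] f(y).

81

(1 + 2y)^3 has coefficients 1,6,12,8 for degrees 0…3.
(1 + y + y^2 + y^3 + y^4) has coefficients 1,1,1,1,1 for degrees 0…4.
Finally multiplying by (1 + y + y^2 + y^3 + y^4), the product of all factors after the first has coefficients 1,2,3,4,5 for degrees 0…4.
[y^4] = 1·5 + 6·4 + 12·3 + 8·2 = 81.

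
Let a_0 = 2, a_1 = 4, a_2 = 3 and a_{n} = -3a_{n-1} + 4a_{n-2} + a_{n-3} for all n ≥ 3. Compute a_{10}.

The ordinary generating function has denominator 1 + 3x - 4x^2 - x^3.
Iterating the recurrence: a_0,…,a_{10} = 2, 4, 3, 9, -11, 72, -251, 1030, -4022, 15935, -62863.

-62863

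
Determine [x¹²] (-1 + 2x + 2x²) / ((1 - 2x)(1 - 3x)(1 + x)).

Partial fractions give a closed form: a_n = (-2/3)·2^n + (-1/4)·3^n + (-1/12)·(-1)^n.
At n = 12: a_12 = -135591.

-135591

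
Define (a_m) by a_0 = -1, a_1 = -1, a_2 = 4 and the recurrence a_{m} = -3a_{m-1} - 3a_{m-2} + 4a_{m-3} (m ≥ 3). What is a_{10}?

The ordinary generating function has denominator 1 + 3y + 3y^2 - 4y^3.
Iterating the recurrence: a_0,…,a_{10} = -1, -1, 4, -13, 23, -14, -79, 371, -932, 1367, 179.

179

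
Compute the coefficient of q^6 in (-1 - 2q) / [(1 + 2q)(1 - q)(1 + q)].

The denominator gives the recurrence a_n = −2a_(n−1) + a_(n−2) + 2a_(n−3) for n ≥ 3; the numerator fixes a_0 = -1, a_1 = 0, a_2 = -1.
Iterating: -1, 0, -1, 0, -1, 0, -1, so a_6 = -1.

-1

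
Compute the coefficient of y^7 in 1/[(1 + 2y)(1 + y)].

-255

Partial fractions give a closed form: a_n = (2)·(-2)^n + (-1)·(-1)^n.
At n = 7: a_7 = -255.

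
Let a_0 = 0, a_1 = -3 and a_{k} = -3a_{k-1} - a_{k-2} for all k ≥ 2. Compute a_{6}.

The ordinary generating function has denominator 1 + 3t + t^2.
Iterating the recurrence: a_0,…,a_{6} = 0, -3, 9, -24, 63, -165, 432.

432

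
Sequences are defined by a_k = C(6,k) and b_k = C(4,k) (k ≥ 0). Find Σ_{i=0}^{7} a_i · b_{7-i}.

The convolution is the t^7 coefficient of A(t)B(t).
Σ = 1·0 + 6·0 + 15·0 + 20·1 + 15·4 + 6·6 + 1·4 + 0·1 = 120.

120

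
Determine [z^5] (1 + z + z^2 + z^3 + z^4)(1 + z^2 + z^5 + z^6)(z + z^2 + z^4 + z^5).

6

(1 + z + z^2 + z^3 + z^4) has coefficients 1,1,1,1,1 for degrees 0…4.
(1 + z^2 + z^5 + z^6) has coefficients 1,0,1,0,0,1 for degrees 0…5.
Finally multiplying by (z + z^2 + z^4 + z^5), the product of all factors after the first has coefficients 0,1,1,1,2,1 for degrees 0…5.
[z^5] = 1·1 + 1·2 + 1·1 + 1·1 + 1·1 = 6.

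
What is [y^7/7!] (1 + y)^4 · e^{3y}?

174555

The EGF product rule gives c_7 = Σ_{k_1+k_2=7} C(7; k_1,k_2) · ∏ g_i(k_i), where (1+y)^4 gives the falling factorial (4)_k; e^{3y} gives (3)^k.
g_1(k) for k = 0…7: 1, 4, 12, 24, 24, 0, 0, 0.
g_2(k) for k = 0…7: 1, 3, 9, 27, 81, 243, 729, 2187.
c_7 = Σ_k C(7,k)·g_1(k)·g_2(7−k) = 1·1·2187 + 7·4·729 + 21·12·243 + 35·24·81 + 35·24·27 = 2187 + 20412 + 61236 + 68040 + 22680 = 174555.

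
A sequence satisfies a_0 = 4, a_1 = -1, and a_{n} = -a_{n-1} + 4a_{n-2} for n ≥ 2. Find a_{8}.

The ordinary generating function has denominator 1 + q - 4q^2.
Iterating the recurrence: a_0,…,a_{8} = 4, -1, 17, -21, 89, -173, 529, -1221, 3337.

3337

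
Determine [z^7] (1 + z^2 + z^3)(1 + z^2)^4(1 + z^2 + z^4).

11

(1 + z^2 + z^3) has coefficients 1,0,1,1 for degrees 0…3.
(1 + z^2)^4 has coefficients 1,0,4,0,6,0,4,0 for degrees 0…7.
Finally multiplying by (1 + z^2 + z^4), the product of all factors after the first has coefficients 1,0,5,0,11,0,14,0 for degrees 0…7.
[z^7] = 1·0 + 1·0 + 1·11 = 11.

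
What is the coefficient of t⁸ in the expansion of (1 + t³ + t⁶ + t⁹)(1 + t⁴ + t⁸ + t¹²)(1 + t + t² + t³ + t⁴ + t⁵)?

(1 + t³ + t⁶ + t⁹) has coefficients 1,0,0,1,0,0,1,0,0 for degrees 0…8.
(1 + t⁴ + t⁸ + t¹²) has coefficients 1,0,0,0,1,0,0,0,1 for degrees 0…8.
Finally multiplying by (1 + t + t² + t³ + t⁴ + t⁵), the product of all factors after the first has coefficients 1,1,1,1,2,2,1,1,2 for degrees 0…8.
[t⁸] = 1·2 + 1·2 + 1·1 = 5.

5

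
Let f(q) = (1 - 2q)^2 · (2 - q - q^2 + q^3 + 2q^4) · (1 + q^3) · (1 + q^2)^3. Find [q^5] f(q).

-11

(1 - 2q)^2 has coefficients 1,-4,4 for degrees 0…2.
(2 - q - q^2 + q^3 + 2q^4) has coefficients 2,-1,-1,1,2,0 for degrees 0…5.
Multiplying by (1 + q^3) gives running coefficients 2,-1,-1,3,1,-1 for degrees 0…5.
Finally multiplying by (1 + q^2)^3, the product of all factors after the first has coefficients 2,-1,5,0,4,5 for degrees 0…5.
[q^5] = 1·5 − 4·4 + 4·0 = -11.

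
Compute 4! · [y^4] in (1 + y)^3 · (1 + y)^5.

The EGF product rule gives c_4 = Σ_{k_1+k_2=4} C(4; k_1,k_2) · ∏ g_i(k_i), where (1+y)^3 gives the falling factorial (3)_k; (1+y)^5 gives the falling factorial (5)_k.
g_1(k) for k = 0…4: 1, 3, 6, 6, 0.
g_2(k) for k = 0…4: 1, 5, 20, 60, 120.
c_4 = Σ_k C(4,k)·g_1(k)·g_2(4−k) = 1·1·120 + 4·3·60 + 6·6·20 + 4·6·5 = 120 + 720 + 720 + 120 = 1680.

1680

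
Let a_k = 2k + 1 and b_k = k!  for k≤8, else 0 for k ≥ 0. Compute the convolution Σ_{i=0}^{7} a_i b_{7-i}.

8072

Write out a_i and b_{7-i} for i = 0,…,7 and sum the products.
Σ = 1·5040 + 3·720 + 5·120 + 7·24 + 9·6 + 11·2 + 13·1 + 15·1 = 8072.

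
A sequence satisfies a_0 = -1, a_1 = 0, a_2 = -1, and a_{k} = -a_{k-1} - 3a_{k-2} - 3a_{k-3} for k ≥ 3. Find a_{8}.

The ordinary generating function has denominator 1 + x + 3x^2 + 3x^3.
Iterating the recurrence: a_0,…,a_{8} = -1, 0, -1, 4, -1, -8, -1, 28, -1.

-1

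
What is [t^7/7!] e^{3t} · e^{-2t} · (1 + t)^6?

37633

The EGF product rule gives c_7 = Σ_{k_1+k_2+k_3=7} C(7; k_1,k_2,k_3) · ∏ g_i(k_i), where e^{3t} gives (3)^k; e^{-2t} gives (-2)^k; (1+t)^6 gives the falling factorial (6)_k.
g_1(k) for k = 0…7: 1, 3, 9, 27, 81, 243, 729, 2187.
g_2(k) for k = 0…7: 1, -2, 4, -8, 16, -32, 64, -128.
g_3(k) for k = 0…7: 1, 6, 30, 120, 360, 720, 720, 0.
First combine the last two factors: h(k) = Σ_j C(k,j)·g_2(j)·g_3(k−j) for k = 0…7: 1, 4, 10, 4, -56, -32, 592, -800.
c_7 = Σ_k C(7,k)·g_1(k)·h(7−k) = 1·1·(-800) + 7·3·592 + 21·9·(-32) + 35·27·(-56) + 35·81·4 + 21·243·10 + 7·729·4 + 1·2187·1 = −800 + 12432 − 6048 − 52920 + 11340 + 51030 + 20412 + 2187 = 37633.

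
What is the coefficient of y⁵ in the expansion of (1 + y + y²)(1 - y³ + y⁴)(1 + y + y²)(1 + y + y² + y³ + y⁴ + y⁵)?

6

(1 + y + y²) has coefficients 1,1,1 for degrees 0…2.
(1 - y³ + y⁴) has coefficients 1,0,0,-1,1,0 for degrees 0…5.
Multiplying by (1 + y + y²) gives running coefficients 1,1,1,-1,0,0 for degrees 0…5.
Finally multiplying by (1 + y + y² + y³ + y⁴ + y⁵), the product of all factors after the first has coefficients 1,2,3,2,2,2 for degrees 0…5.
[y⁵] = 1·2 + 1·2 + 1·2 = 6.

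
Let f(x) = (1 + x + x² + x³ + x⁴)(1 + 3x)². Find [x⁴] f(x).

(1 + x + x² + x³ + x⁴) has coefficients 1,1,1,1,1 for degrees 0…4.
(1 + 3x)² has coefficients 1,6,9,0,0 for degrees 0…4.
[x⁴] = 1·0 + 1·0 + 1·9 + 1·6 + 1·1 = 16.

16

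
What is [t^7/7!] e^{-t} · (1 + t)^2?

-29

The EGF product rule gives c_7 = Σ_{k_1+k_2=7} C(7; k_1,k_2) · ∏ g_i(k_i), where e^{-t} gives (-1)^k; (1+t)^2 gives the falling factorial (2)_k.
g_1(k) for k = 0…7: 1, -1, 1, -1, 1, -1, 1, -1.
g_2(k) for k = 0…7: 1, 2, 2, 0, 0, 0, 0, 0.
c_7 = Σ_k C(7,k)·g_1(k)·g_2(7−k) = 21·(-1)·2 + 7·1·2 + 1·(-1)·1 = −42 + 14 − 1 = -29.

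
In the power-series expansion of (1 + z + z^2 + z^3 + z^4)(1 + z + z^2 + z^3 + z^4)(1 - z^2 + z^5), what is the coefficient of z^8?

(1 + z + z^2 + z^3 + z^4) has coefficients 1,1,1,1,1 for degrees 0…4.
(1 + z + z^2 + z^3 + z^4) has coefficients 1,1,1,1,1,0,0,0,0 for degrees 0…8.
Finally multiplying by (1 - z^2 + z^5), the product of all factors after the first has coefficients 1,1,0,0,0,0,0,1,1 for degrees 0…8.
[z^8] = 1·1 + 1·1 + 1·0 + 1·0 + 1·0 = 2.

2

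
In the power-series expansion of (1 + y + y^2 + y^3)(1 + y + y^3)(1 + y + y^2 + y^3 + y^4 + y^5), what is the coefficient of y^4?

10

(1 + y + y^2 + y^3) has coefficients 1,1,1,1 for degrees 0…3.
(1 + y + y^3) has coefficients 1,1,0,1,0 for degrees 0…4.
Finally multiplying by (1 + y + y^2 + y^3 + y^4 + y^5), the product of all factors after the first has coefficients 1,2,2,3,3 for degrees 0…4.
[y^4] = 1·3 + 1·3 + 1·2 + 1·2 = 10.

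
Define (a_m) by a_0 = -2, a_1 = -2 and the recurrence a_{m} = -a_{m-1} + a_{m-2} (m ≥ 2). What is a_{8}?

The ordinary generating function has denominator 1 + q - q^2.
Iterating the recurrence: a_0,…,a_{8} = -2, -2, 0, -2, 2, -4, 6, -10, 16.

16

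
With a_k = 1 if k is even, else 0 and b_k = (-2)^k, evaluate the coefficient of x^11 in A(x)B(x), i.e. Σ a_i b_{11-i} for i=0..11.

-2730

Write out a_i and b_{11-i} for i = 0,…,11 and sum the products.
Σ = 1·(-2048) + 0·1024 + 1·(-512) + 0·256 + 1·(-128) + 0·64 + 1·(-32) + 0·16 + 1·(-8) + 0·4 + 1·(-2) + 0·1 = -2730.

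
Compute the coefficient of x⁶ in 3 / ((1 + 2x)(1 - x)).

129

The denominator gives the recurrence a_n = −a_(n−1) + 2a_(n−2) for n ≥ 2; the numerator fixes a_0 = 3, a_1 = -3.
Iterating: 3, -3, 9, -15, 33, -63, 129, so a_6 = 129.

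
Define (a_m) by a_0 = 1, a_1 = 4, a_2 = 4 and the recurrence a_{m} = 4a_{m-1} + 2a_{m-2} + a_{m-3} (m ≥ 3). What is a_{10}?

920980

The ordinary generating function has denominator 1 - 4z - 2z^2 - z^3.
Iterating the recurrence: a_0,…,a_{10} = 1, 4, 4, 25, 112, 502, 2257, 10144, 45592, 204913, 920980.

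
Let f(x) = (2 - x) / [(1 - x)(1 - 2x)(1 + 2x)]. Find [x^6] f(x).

149

Partial fractions give a closed form: a_n = (-1/3)·1^n + (3/2)·2^n + (5/6)·(-2)^n.
At n = 6: a_6 = 149.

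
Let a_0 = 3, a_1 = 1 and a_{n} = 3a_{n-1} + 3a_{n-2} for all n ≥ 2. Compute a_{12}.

6493203

The ordinary generating function has denominator 1 - 3t - 3t^2.
Iterating the recurrence: a_0,…,a_{12} = 3, 1, 12, 39, 153, 576, 2187, 8289, 31428, 119151, 451737, 1712664, 6493203.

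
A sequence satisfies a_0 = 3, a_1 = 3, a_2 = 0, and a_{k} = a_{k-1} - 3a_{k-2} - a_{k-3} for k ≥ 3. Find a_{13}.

The ordinary generating function has denominator 1 - x + 3x^2 + x^3.
Iterating the recurrence: a_0,…,a_{13} = 3, 3, 0, -12, -15, 21, 78, 30, -225, -393, 252, 1656, 1293, -3927.

-3927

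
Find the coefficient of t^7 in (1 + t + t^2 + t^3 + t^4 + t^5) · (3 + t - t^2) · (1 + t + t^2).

2

(1 + t + t^2 + t^3 + t^4 + t^5) has coefficients 1,1,1,1,1,1 for degrees 0…5.
(3 + t - t^2) has coefficients 3,1,-1,0,0,0,0,0 for degrees 0…7.
Finally multiplying by (1 + t + t^2), the product of all factors after the first has coefficients 3,4,3,0,-1,0,0,0 for degrees 0…7.
[t^7] = 1·0 + 1·0 + 1·0 + 1·(-1) + 1·0 + 1·3 = 2.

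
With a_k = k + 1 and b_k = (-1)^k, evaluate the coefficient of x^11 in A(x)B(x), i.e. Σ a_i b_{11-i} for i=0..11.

6

Write out a_i and b_{11-i} for i = 0,…,11 and sum the products.
Σ = 1·(-1) + 2·1 + 3·(-1) + 4·1 + 5·(-1) + 6·1 + 7·(-1) + 8·1 + 9·(-1) + 10·1 + 11·(-1) + 12·1 = 6.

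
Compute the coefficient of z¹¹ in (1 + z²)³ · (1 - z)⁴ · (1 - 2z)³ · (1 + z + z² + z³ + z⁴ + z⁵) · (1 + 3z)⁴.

(1 + z²)³ has coefficients 1,0,3,0,3,0,1 for degrees 0…6.
(1 - z)⁴ has coefficients 1,-4,6,-4,1,0,0,0,0,0,0,0 for degrees 0…11.
Multiplying by (1 - 2z)³ gives running coefficients 1,-10,42,-96,129,-102,44,-8,0,0,0,0 for degrees 0…11.
Multiplying by (1 + z + z² + z³ + z⁴ + z⁵) gives running coefficients 1,-9,33,-63,66,-36,7,9,-33,63,-66,36 for degrees 0…11.
Finally multiplying by (1 + 3z)⁴, the product of all factors after the first has coefficients 1,3,-21,-45,201,189,-992,174,1911,-2007,447,-189 for degrees 0…11.
[z¹¹] = 1·(-189) + 3·(-2007) + 3·174 + 1·189 = -5499.

-5499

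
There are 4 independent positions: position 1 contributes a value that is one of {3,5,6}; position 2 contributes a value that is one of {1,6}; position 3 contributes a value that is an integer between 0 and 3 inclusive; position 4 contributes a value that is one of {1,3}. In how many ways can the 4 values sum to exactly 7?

3

The generating function for the choices is (q^3 + q^5 + q^6)·(q + q^6)·(1 + q + q^2 + q^3)·(q + q^3); the count is [q^7].
(q^3 + q^5 + q^6) has coefficients 0,0,0,1,0,1,1 for degrees 0…6.
(q + q^6) has coefficients 0,1,0,0,0,0,1,0 for degrees 0…7.
Multiplying by (1 + q + q^2 + q^3) gives running coefficients 0,1,1,1,1,0,1,1 for degrees 0…7.
Finally multiplying by (q + q^3), the product of all factors after the first has coefficients 0,0,1,1,2,2,1,2 for degrees 0…7.
[q^7] = 1·2 + 1·1 + 1·0 = 3.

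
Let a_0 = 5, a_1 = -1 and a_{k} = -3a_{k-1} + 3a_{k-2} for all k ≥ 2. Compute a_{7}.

-12177

The ordinary generating function has denominator 1 + 3x - 3x^2.
Iterating the recurrence: a_0,…,a_{7} = 5, -1, 18, -57, 225, -846, 3213, -12177.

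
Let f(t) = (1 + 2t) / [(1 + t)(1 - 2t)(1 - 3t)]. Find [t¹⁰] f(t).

Partial fractions give a closed form: a_n = (-1/12)·(-1)^n + (-8/3)·2^n + (15/4)·3^n.
At n = 10: a_10 = 218703.

218703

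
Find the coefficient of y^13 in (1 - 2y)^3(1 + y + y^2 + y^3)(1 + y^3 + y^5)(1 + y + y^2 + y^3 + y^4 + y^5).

-11

(1 - 2y)^3 has coefficients 1,-6,12,-8 for degrees 0…3.
(1 + y + y^2 + y^3) has coefficients 1,1,1,1,0,0,0,0,0,0,0,0,0,0 for degrees 0…13.
Multiplying by (1 + y^3 + y^5) gives running coefficients 1,1,1,2,1,2,2,1,1,0,0,0,0,0 for degrees 0…13.
Finally multiplying by (1 + y + y^2 + y^3 + y^4 + y^5), the product of all factors after the first has coefficients 1,2,3,5,6,8,9,9,9,7,6,4,2,1 for degrees 0…13.
[y^13] = 1·1 − 6·2 + 12·4 − 8·6 = -11.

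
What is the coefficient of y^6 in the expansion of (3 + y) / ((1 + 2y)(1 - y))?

108

Partial fractions give a closed form: a_n = (5/3)·(-2)^n + (4/3)·1^n.
At n = 6: a_6 = 108.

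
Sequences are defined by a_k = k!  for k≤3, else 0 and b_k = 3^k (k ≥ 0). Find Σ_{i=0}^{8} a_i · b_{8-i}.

11664

The convolution is the t^8 coefficient of A(t)B(t).
Σ = 1·6561 + 1·2187 + 2·729 + 6·243 + 0·81 + 0·27 + 0·9 + 0·3 + 0·1 = 11664.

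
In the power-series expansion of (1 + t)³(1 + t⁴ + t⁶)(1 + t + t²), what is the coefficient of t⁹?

8

(1 + t)³ has coefficients 1,3,3,1 for degrees 0…3.
(1 + t⁴ + t⁶) has coefficients 1,0,0,0,1,0,1,0,0,0 for degrees 0…9.
Finally multiplying by (1 + t + t²), the product of all factors after the first has coefficients 1,1,1,0,1,1,2,1,1,0 for degrees 0…9.
[t⁹] = 1·0 + 3·1 + 3·1 + 1·2 = 8.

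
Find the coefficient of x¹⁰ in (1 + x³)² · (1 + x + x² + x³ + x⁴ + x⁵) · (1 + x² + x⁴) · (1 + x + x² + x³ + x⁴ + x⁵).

(1 + x³)² has coefficients 1,0,0,2,0,0,1 for degrees 0…6.
(1 + x + x² + x³ + x⁴ + x⁵) has coefficients 1,1,1,1,1,1,0,0,0,0,0 for degrees 0…10.
Multiplying by (1 + x² + x⁴) gives running coefficients 1,1,2,2,3,3,2,2,1,1,0 for degrees 0…10.
Finally multiplying by (1 + x + x² + x³ + x⁴ + x⁵), the product of all factors after the first has coefficients 1,2,4,6,9,12,13,14,13,12,9 for degrees 0…10.
[x¹⁰] = 1·9 + 2·14 + 1·9 = 46.

46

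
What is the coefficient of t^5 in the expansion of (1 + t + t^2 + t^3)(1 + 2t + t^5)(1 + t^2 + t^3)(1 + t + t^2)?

22

(1 + t + t^2 + t^3) has coefficients 1,1,1,1 for degrees 0…3.
(1 + 2t + t^5) has coefficients 1,2,0,0,0,1 for degrees 0…5.
Multiplying by (1 + t^2 + t^3) gives running coefficients 1,2,1,3,2,1 for degrees 0…5.
Finally multiplying by (1 + t + t^2), the product of all factors after the first has coefficients 1,3,4,6,6,6 for degrees 0…5.
[t^5] = 1·6 + 1·6 + 1·6 + 1·4 = 22.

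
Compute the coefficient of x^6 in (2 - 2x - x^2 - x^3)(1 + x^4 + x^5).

-3

(2 - 2x - x^2 - x^3) has coefficients 2,-2,-1,-1 for degrees 0…3.
(1 + x^4 + x^5) has coefficients 1,0,0,0,1,1,0 for degrees 0…6.
[x^6] = 2·0 − 2·1 − 1·1 − 1·0 = -3.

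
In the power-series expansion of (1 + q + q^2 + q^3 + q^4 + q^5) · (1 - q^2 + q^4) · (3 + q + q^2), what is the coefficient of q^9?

4

(1 + q + q^2 + q^3 + q^4 + q^5) has coefficients 1,1,1,1,1,1 for degrees 0…5.
(1 - q^2 + q^4) has coefficients 1,0,-1,0,1,0,0,0,0,0 for degrees 0…9.
Finally multiplying by (3 + q + q^2), the product of all factors after the first has coefficients 3,1,-2,-1,2,1,1,0,0,0 for degrees 0…9.
[q^9] = 1·0 + 1·0 + 1·0 + 1·1 + 1·1 + 1·2 = 4.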